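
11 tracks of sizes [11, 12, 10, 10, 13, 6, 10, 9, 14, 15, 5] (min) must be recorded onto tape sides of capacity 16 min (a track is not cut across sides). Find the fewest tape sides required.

9

Total = 15 + 14 + 13 + 12 + 11 + 10 + 10 + 10 + 9 + 6 + 5 = 115 min.
Lower bound: ⌈115/16⌉ = 8 tape sides.
Also, 9 tracks each exceed 8 min, and no two of those can share a side, so at least 9 tape sides are needed.
A packing using 9 tape sides:
  side 1: 15 = 15
  side 2: 14 = 14
  side 3: 13 = 13
  side 4: 12 = 12
  side 5: 11 + 5 = 16
  side 6: 10 + 6 = 16
  side 7: 10 = 10
  side 8: 10 = 10
  side 9: 9 = 9
This matches the lower bound, so 9 is optimal.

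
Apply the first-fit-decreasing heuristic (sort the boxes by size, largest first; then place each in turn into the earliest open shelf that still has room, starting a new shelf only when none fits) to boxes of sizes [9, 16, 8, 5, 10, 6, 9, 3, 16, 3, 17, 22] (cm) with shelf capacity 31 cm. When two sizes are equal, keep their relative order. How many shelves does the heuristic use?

Sorted descending: 22, 17, 16, 16, 10, 9, 9, 8, 6, 5, 3, 3.
  22 → shelf 1 (new)  [load 22/31]
  17 → shelf 2 (new)  [load 17/31]
  16 → shelf 3 (new)  [load 16/31]
  16 → shelf 4 (new)  [load 16/31]
  10 → shelf 2  [load 27/31]
  9 → shelf 1  [load 31/31]
  9 → shelf 3  [load 25/31]
  8 → shelf 4  [load 24/31]
  6 → shelf 3  [load 31/31]
  5 → shelf 4  [load 29/31]
  3 → shelf 2  [load 30/31]
  3 → shelf 5 (new)  [load 3/31]
5 shelves opened.

5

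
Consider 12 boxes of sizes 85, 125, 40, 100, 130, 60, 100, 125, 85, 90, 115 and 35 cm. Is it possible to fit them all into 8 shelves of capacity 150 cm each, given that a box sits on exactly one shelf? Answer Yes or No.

No

Total = 1090 cm; ⌈1090/150⌉ = 8.
9 boxes each exceed half the capacity and cannot share a shelf, forcing at least 9 shelves.
At least 9 shelves are required, but only 8 are allowed.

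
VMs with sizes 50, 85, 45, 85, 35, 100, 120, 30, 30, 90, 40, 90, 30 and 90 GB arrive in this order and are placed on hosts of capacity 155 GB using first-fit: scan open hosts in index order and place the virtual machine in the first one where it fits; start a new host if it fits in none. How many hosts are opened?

7

  50 → host 1 (new)  [load 50/155]
  85 → host 1  [load 135/155]
  45 → host 2 (new)  [load 45/155]
  85 → host 2  [load 130/155]
  35 → host 3 (new)  [load 35/155]
  100 → host 3  [load 135/155]
  120 → host 4 (new)  [load 120/155]
  30 → host 4  [load 150/155]
  30 → host 5 (new)  [load 30/155]
  90 → host 5  [load 120/155]
  40 → host 6 (new)  [load 40/155]
  90 → host 6  [load 130/155]
  30 → host 5  [load 150/155]
  90 → host 7 (new)  [load 90/155]
7 hosts opened.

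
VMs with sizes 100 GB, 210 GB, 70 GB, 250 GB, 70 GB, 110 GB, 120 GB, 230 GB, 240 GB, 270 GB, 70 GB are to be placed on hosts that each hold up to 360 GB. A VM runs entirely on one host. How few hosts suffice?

Total = 270 + 250 + 240 + 230 + 210 + 120 + 110 + 100 + 70 + 70 + 70 = 1740 GB.
Lower bound: ⌈1740/360⌉ = 5 hosts.
A packing using 5 hosts:
  host 1: 270 + 70 = 340
  host 2: 250 + 110 = 360
  host 3: 240 + 120 = 360
  host 4: 230 + 100 = 330
  host 5: 210 + 70 + 70 = 350
This matches the lower bound, so 5 is optimal.

5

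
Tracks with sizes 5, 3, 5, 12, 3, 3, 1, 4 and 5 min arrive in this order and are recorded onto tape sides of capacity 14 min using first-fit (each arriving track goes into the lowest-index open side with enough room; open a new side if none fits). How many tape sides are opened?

4

  5 → side 1 (new)  [load 5/14]
  3 → side 1  [load 8/14]
  5 → side 1  [load 13/14]
  12 → side 2 (new)  [load 12/14]
  3 → side 3 (new)  [load 3/14]
  3 → side 3  [load 6/14]
  1 → side 1  [load 14/14]
  4 → side 3  [load 10/14]
  5 → side 4 (new)  [load 5/14]
4 tape sides opened.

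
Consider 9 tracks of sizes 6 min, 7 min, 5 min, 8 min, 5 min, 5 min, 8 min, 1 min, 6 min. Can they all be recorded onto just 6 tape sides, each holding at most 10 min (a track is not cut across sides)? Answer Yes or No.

Total = 51 min; ⌈51/10⌉ = 6.
The bound of 6 does not rule out 6, but exhaustive search shows no assignment into 6 tape sides of capacity 10 min exists — the minimum is 7.

No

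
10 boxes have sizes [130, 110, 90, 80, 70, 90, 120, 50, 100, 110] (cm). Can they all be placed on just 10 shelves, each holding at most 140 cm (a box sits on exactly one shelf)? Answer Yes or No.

A valid assignment using 9 shelves:
  shelf 1: 130 = 130
  shelf 2: 120 = 120
  shelf 3: 110 = 110
  shelf 4: 110 = 110
  shelf 5: 100 = 100
  shelf 6: 90 + 50 = 140
  shelf 7: 90 = 90
  shelf 8: 80 = 80
  shelf 9: 70 = 70
That uses only 9 ≤ 10, so 10 shelves are enough.

Yes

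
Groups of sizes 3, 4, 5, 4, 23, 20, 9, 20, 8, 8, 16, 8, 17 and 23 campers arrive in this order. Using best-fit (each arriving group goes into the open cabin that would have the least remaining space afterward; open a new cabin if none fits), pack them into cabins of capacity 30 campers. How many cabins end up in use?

7

  3 → cabin 1 (new)  [load 3/30]
  4 → cabin 1  [load 7/30]
  5 → cabin 1  [load 12/30]
  4 → cabin 1  [load 16/30]
  23 → cabin 2 (new)  [load 23/30]
  20 → cabin 3 (new)  [load 20/30]
  9 → cabin 3  [load 29/30]
  20 → cabin 4 (new)  [load 20/30]
  8 → cabin 4  [load 28/30]
  8 → cabin 1  [load 24/30]
  16 → cabin 5 (new)  [load 16/30]
  8 → cabin 5  [load 24/30]
  17 → cabin 6 (new)  [load 17/30]
  23 → cabin 7 (new)  [load 23/30]
7 cabins opened.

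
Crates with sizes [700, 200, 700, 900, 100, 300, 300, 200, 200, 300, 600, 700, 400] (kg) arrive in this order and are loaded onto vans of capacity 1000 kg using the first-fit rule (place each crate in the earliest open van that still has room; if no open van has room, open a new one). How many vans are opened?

  700 → van 1 (new)  [load 700/1000]
  200 → van 1  [load 900/1000]
  700 → van 2 (new)  [load 700/1000]
  900 → van 3 (new)  [load 900/1000]
  100 → van 1  [load 1000/1000]
  300 → van 2  [load 1000/1000]
  300 → van 4 (new)  [load 300/1000]
  200 → van 4  [load 500/1000]
  200 → van 4  [load 700/1000]
  300 → van 4  [load 1000/1000]
  600 → van 5 (new)  [load 600/1000]
  700 → van 6 (new)  [load 700/1000]
  400 → van 5  [load 1000/1000]
6 vans opened.

6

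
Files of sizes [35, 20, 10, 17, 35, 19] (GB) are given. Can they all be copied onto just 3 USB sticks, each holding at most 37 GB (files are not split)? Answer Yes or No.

Total = 136 GB; ⌈136/37⌉ = 4.
At least 4 USB sticks are required, but only 3 are allowed.

No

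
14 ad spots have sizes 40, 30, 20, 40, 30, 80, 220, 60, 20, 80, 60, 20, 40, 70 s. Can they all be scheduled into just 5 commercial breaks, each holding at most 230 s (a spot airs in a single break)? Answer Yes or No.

Yes

A valid assignment using 4 commercial breaks:
  break 1: 220 = 220
  break 2: 80 + 80 + 70 = 230
  break 3: 60 + 60 + 40 + 40 + 30 = 230
  break 4: 40 + 30 + 20 + 20 + 20 = 130
That uses only 4 ≤ 5, so 5 commercial breaks are enough.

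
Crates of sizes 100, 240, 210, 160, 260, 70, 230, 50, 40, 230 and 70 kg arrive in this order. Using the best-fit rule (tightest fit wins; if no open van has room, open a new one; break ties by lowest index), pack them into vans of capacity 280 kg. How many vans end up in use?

  100 → van 1 (new)  [load 100/280]
  240 → van 2 (new)  [load 240/280]
  210 → van 3 (new)  [load 210/280]
  160 → van 1  [load 260/280]
  260 → van 4 (new)  [load 260/280]
  70 → van 3  [load 280/280]
  230 → van 5 (new)  [load 230/280]
  50 → van 5  [load 280/280]
  40 → van 2  [load 280/280]
  230 → van 6 (new)  [load 230/280]
  70 → van 7 (new)  [load 70/280]
7 vans opened.

7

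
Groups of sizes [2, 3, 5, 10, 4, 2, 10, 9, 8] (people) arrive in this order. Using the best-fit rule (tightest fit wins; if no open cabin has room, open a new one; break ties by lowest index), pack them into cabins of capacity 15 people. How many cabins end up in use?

  2 → cabin 1 (new)  [load 2/15]
  3 → cabin 1  [load 5/15]
  5 → cabin 1  [load 10/15]
  10 → cabin 2 (new)  [load 10/15]
  4 → cabin 1  [load 14/15]
  2 → cabin 2  [load 12/15]
  10 → cabin 3 (new)  [load 10/15]
  9 → cabin 4 (new)  [load 9/15]
  8 → cabin 5 (new)  [load 8/15]
5 cabins opened.

5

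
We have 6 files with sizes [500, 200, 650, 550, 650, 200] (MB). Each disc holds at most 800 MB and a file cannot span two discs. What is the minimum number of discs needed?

Total = 650 + 650 + 550 + 500 + 200 + 200 = 2750 MB.
Lower bound: ⌈2750/800⌉ = 4 discs.
A packing using 4 discs:
  disc 1: 650 = 650
  disc 2: 650 = 650
  disc 3: 550 + 200 = 750
  disc 4: 500 + 200 = 700
This matches the lower bound, so 4 is optimal.

4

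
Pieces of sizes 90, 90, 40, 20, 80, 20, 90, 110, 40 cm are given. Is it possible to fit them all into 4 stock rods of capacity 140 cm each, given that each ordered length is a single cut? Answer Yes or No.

Total = 580 cm; ⌈580/140⌉ = 5.
At least 5 stock rods are required, but only 4 are allowed.

No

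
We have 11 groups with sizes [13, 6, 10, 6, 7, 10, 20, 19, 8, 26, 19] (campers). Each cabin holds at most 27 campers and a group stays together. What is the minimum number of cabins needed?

6

Total = 26 + 20 + 19 + 19 + 13 + 10 + 10 + 8 + 7 + 6 + 6 = 144 campers.
Lower bound: ⌈144/27⌉ = 6 cabins.
A packing using 6 cabins:
  cabin 1: 26 = 26
  cabin 2: 20 + 7 = 27
  cabin 3: 19 + 8 = 27
  cabin 4: 19 + 6 = 25
  cabin 5: 13 + 10 = 23
  cabin 6: 10 + 6 = 16
This matches the lower bound, so 6 is optimal.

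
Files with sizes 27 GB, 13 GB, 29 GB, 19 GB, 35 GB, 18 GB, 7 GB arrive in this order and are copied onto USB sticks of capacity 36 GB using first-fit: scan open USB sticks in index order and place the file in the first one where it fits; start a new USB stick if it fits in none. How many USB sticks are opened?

  27 → USB stick 1 (new)  [load 27/36]
  13 → USB stick 2 (new)  [load 13/36]
  29 → USB stick 3 (new)  [load 29/36]
  19 → USB stick 2  [load 32/36]
  35 → USB stick 4 (new)  [load 35/36]
  18 → USB stick 5 (new)  [load 18/36]
  7 → USB stick 1  [load 34/36]
5 USB sticks opened.

5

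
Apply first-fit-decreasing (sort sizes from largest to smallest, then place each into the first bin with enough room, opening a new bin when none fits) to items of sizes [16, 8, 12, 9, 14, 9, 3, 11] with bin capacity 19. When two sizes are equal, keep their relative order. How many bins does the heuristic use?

Sorted descending: 16, 14, 12, 11, 9, 9, 8, 3.
  16 → bin 1 (new)  [load 16/19]
  14 → bin 2 (new)  [load 14/19]
  12 → bin 3 (new)  [load 12/19]
  11 → bin 4 (new)  [load 11/19]
  9 → bin 5 (new)  [load 9/19]
  9 → bin 5  [load 18/19]
  8 → bin 4  [load 19/19]
  3 → bin 1  [load 19/19]
5 bins opened.

5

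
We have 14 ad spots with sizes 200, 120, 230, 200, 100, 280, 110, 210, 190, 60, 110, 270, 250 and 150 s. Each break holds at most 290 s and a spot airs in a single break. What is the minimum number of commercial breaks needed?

Total = 280 + 270 + 250 + 230 + 210 + 200 + 200 + 190 + 150 + 120 + 110 + 110 + 100 + 60 = 2480 s.
Lower bound: ⌈2480/290⌉ = 9 commercial breaks.
A packing using 10 commercial breaks:
  break 1: 280 = 280
  break 2: 270 = 270
  break 3: 250 = 250
  break 4: 230 + 60 = 290
  break 5: 210 = 210
  break 6: 200 = 200
  break 7: 200 = 200
  break 8: 190 + 100 = 290
  break 9: 150 + 120 = 270
  break 10: 110 + 110 = 220
No arrangement into 9 commercial breaks stays within capacity, so 10 is optimal.

10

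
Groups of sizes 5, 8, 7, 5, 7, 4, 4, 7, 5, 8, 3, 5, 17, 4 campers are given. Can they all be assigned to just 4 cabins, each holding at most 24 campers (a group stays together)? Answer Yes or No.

Yes

A valid assignment using 4 cabins:
  cabin 1: 17 + 7 = 24
  cabin 2: 8 + 8 + 7 = 23
  cabin 3: 7 + 5 + 5 + 5 = 22
  cabin 4: 5 + 4 + 4 + 4 + 3 = 20
Every load is within 24 campers, so 4 cabins suffice.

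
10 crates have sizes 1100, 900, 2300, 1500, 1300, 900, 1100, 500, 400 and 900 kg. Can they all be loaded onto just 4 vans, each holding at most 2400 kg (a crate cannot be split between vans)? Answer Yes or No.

No

Total = 10900 kg; ⌈10900/2400⌉ = 5.
At least 5 vans are required, but only 4 are allowed.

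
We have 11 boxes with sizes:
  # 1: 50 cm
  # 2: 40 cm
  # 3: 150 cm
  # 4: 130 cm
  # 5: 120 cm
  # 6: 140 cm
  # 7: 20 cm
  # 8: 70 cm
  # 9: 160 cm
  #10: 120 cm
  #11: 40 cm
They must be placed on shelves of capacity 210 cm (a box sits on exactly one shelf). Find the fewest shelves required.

6

Total = 160 + 150 + 140 + 130 + 120 + 120 + 70 + 50 + 40 + 40 + 20 = 1040 cm.
Lower bound: ⌈1040/210⌉ = 5 shelves.
Also, 6 boxes each exceed 105 cm, and no two of those can share a shelf, so at least 6 shelves are needed.
A packing using 6 shelves:
  shelf 1: 160 + 50 = 210
  shelf 2: 150 + 40 + 20 = 210
  shelf 3: 140 + 70 = 210
  shelf 4: 130 + 40 = 170
  shelf 5: 120 = 120
  shelf 6: 120 = 120
This matches the lower bound, so 6 is optimal.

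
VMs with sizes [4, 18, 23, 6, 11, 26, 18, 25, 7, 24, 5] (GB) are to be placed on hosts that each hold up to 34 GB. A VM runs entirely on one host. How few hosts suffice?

Total = 26 + 25 + 24 + 23 + 18 + 18 + 11 + 7 + 6 + 5 + 4 = 167 GB.
Lower bound: ⌈167/34⌉ = 5 hosts.
Also, 6 VMs each exceed 17 GB, and no two of those can share a host, so at least 6 hosts are needed.
A packing using 6 hosts:
  host 1: 26 + 7 = 33
  host 2: 25 + 6 = 31
  host 3: 24 + 5 + 4 = 33
  host 4: 23 + 11 = 34
  host 5: 18 = 18
  host 6: 18 = 18
This matches the lower bound, so 6 is optimal.

6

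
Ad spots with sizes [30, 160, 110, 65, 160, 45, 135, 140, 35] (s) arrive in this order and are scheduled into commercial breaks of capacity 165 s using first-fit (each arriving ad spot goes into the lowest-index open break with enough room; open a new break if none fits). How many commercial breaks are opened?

6

  30 → break 1 (new)  [load 30/165]
  160 → break 2 (new)  [load 160/165]
  110 → break 1  [load 140/165]
  65 → break 3 (new)  [load 65/165]
  160 → break 4 (new)  [load 160/165]
  45 → break 3  [load 110/165]
  135 → break 5 (new)  [load 135/165]
  140 → break 6 (new)  [load 140/165]
  35 → break 3  [load 145/165]
6 commercial breaks opened.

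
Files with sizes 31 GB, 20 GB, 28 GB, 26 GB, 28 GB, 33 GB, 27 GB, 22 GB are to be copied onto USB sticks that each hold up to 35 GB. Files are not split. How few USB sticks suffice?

Total = 33 + 31 + 28 + 28 + 27 + 26 + 22 + 20 = 215 GB.
Lower bound: ⌈215/35⌉ = 7 USB sticks.
Also, 8 files each exceed 35/2 GB, and no two of those can share a USB stick, so at least 8 USB sticks are needed.
A packing using 8 USB sticks:
  USB stick 1: 33 = 33
  USB stick 2: 31 = 31
  USB stick 3: 28 = 28
  USB stick 4: 28 = 28
  USB stick 5: 27 = 27
  USB stick 6: 26 = 26
  USB stick 7: 22 = 22
  USB stick 8: 20 = 20
This matches the lower bound, so 8 is optimal.

8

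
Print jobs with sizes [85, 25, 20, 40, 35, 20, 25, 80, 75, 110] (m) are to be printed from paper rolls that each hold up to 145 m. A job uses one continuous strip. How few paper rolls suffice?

4

Total = 110 + 85 + 80 + 75 + 40 + 35 + 25 + 25 + 20 + 20 = 515 m.
Lower bound: ⌈515/145⌉ = 4 paper rolls.
A packing using 4 paper rolls:
  roll 1: 110 + 35 = 145
  roll 2: 85 + 40 + 20 = 145
  roll 3: 80 + 25 + 25 = 130
  roll 4: 75 + 20 = 95
This matches the lower bound, so 4 is optimal.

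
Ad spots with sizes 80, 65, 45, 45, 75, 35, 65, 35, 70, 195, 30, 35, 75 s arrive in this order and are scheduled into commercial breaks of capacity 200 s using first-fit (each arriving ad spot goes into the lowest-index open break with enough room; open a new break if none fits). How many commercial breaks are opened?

  80 → break 1 (new)  [load 80/200]
  65 → break 1  [load 145/200]
  45 → break 1  [load 190/200]
  45 → break 2 (new)  [load 45/200]
  75 → break 2  [load 120/200]
  35 → break 2  [load 155/200]
  65 → break 3 (new)  [load 65/200]
  35 → break 2  [load 190/200]
  70 → break 3  [load 135/200]
  195 → break 4 (new)  [load 195/200]
  30 → break 3  [load 165/200]
  35 → break 3  [load 200/200]
  75 → break 5 (new)  [load 75/200]
5 commercial breaks opened.

5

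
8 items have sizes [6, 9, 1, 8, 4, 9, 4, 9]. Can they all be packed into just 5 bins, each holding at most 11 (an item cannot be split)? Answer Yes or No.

Total = 50; ⌈50/11⌉ = 5.
The bound of 5 does not rule out 5, but exhaustive search shows no assignment into 5 bins of capacity 11 exists — the minimum is 6.

No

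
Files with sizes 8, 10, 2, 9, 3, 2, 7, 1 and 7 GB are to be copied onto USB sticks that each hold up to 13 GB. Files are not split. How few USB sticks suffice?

5

Total = 10 + 9 + 8 + 7 + 7 + 3 + 2 + 2 + 1 = 49 GB.
Lower bound: ⌈49/13⌉ = 4 USB sticks.
Also, 5 files each exceed 13/2 GB, and no two of those can share a USB stick, so at least 5 USB sticks are needed.
A packing using 5 USB sticks:
  USB stick 1: 10 + 3 = 13
  USB stick 2: 9 + 2 + 2 = 13
  USB stick 3: 8 + 1 = 9
  USB stick 4: 7 = 7
  USB stick 5: 7 = 7
This matches the lower bound, so 5 is optimal.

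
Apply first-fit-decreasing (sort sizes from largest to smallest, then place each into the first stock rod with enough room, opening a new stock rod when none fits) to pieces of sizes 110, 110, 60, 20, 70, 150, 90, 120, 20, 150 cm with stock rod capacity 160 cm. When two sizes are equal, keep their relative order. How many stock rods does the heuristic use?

Sorted descending: 150, 150, 120, 110, 110, 90, 70, 60, 20, 20.
  150 → stock rod 1 (new)  [load 150/160]
  150 → stock rod 2 (new)  [load 150/160]
  120 → stock rod 3 (new)  [load 120/160]
  110 → stock rod 4 (new)  [load 110/160]
  110 → stock rod 5 (new)  [load 110/160]
  90 → stock rod 6 (new)  [load 90/160]
  70 → stock rod 6  [load 160/160]
  60 → stock rod 7 (new)  [load 60/160]
  20 → stock rod 3  [load 140/160]
  20 → stock rod 3  [load 160/160]
7 stock rods opened.

7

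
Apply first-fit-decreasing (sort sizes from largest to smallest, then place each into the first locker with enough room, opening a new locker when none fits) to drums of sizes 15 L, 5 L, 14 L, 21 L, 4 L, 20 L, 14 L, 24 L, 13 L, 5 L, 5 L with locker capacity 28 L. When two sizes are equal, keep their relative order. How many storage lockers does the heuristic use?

6

Sorted descending: 24, 21, 20, 15, 14, 14, 13, 5, 5, 5, 4.
  24 → locker 1 (new)  [load 24/28]
  21 → locker 2 (new)  [load 21/28]
  20 → locker 3 (new)  [load 20/28]
  15 → locker 4 (new)  [load 15/28]
  14 → locker 5 (new)  [load 14/28]
  14 → locker 5  [load 28/28]
  13 → locker 4  [load 28/28]
  5 → locker 2  [load 26/28]
  5 → locker 3  [load 25/28]
  5 → locker 6 (new)  [load 5/28]
  4 → locker 1  [load 28/28]
6 storage lockers opened.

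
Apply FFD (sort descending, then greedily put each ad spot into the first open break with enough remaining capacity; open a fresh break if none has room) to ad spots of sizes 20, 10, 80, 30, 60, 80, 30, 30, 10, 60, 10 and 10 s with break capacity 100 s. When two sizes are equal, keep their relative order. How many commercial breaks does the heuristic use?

5

Sorted descending: 80, 80, 60, 60, 30, 30, 30, 20, 10, 10, 10, 10.
  80 → break 1 (new)  [load 80/100]
  80 → break 2 (new)  [load 80/100]
  60 → break 3 (new)  [load 60/100]
  60 → break 4 (new)  [load 60/100]
  30 → break 3  [load 90/100]
  30 → break 4  [load 90/100]
  30 → break 5 (new)  [load 30/100]
  20 → break 1  [load 100/100]
  10 → break 2  [load 90/100]
  10 → break 2  [load 100/100]
  10 → break 3  [load 100/100]
  10 → break 4  [load 100/100]
5 commercial breaks opened.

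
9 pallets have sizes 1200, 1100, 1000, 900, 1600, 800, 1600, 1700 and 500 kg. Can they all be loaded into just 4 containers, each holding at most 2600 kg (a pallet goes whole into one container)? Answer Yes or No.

No

Total = 10400 kg; ⌈10400/2600⌉ = 4.
The bound of 4 does not rule out 4, but exhaustive search shows no assignment into 4 containers of capacity 2600 kg exists — the minimum is 5.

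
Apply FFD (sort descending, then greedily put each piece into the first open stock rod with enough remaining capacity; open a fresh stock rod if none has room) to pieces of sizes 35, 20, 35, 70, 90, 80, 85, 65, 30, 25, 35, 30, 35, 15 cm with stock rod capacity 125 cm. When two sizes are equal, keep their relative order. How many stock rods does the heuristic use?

6

Sorted descending: 90, 85, 80, 70, 65, 35, 35, 35, 35, 30, 30, 25, 20, 15.
  90 → stock rod 1 (new)  [load 90/125]
  85 → stock rod 2 (new)  [load 85/125]
  80 → stock rod 3 (new)  [load 80/125]
  70 → stock rod 4 (new)  [load 70/125]
  65 → stock rod 5 (new)  [load 65/125]
  35 → stock rod 1  [load 125/125]
  35 → stock rod 2  [load 120/125]
  35 → stock rod 3  [load 115/125]
  35 → stock rod 4  [load 105/125]
  30 → stock rod 5  [load 95/125]
  30 → stock rod 5  [load 125/125]
  25 → stock rod 6 (new)  [load 25/125]
  20 → stock rod 4  [load 125/125]
  15 → stock rod 6  [load 40/125]
6 stock rods opened.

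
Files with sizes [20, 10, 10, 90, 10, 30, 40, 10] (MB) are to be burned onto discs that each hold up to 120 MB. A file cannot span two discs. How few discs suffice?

2

Total = 90 + 40 + 30 + 20 + 10 + 10 + 10 + 10 = 220 MB.
Lower bound: ⌈220/120⌉ = 2 discs.
A packing using 2 discs:
  disc 1: 90 + 30 = 120
  disc 2: 40 + 20 + 10 + 10 + 10 + 10 = 100
This matches the lower bound, so 2 is optimal.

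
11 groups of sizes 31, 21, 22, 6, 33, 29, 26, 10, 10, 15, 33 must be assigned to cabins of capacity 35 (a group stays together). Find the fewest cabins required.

8

Total = 33 + 33 + 31 + 29 + 26 + 22 + 21 + 15 + 10 + 10 + 6 = 236.
Lower bound: ⌈236/35⌉ = 7 cabins.
A packing using 8 cabins:
  cabin 1: 33 = 33
  cabin 2: 33 = 33
  cabin 3: 31 = 31
  cabin 4: 29 + 6 = 35
  cabin 5: 26 = 26
  cabin 6: 22 + 10 = 32
  cabin 7: 21 + 10 = 31
  cabin 8: 15 = 15
No arrangement into 7 cabins stays within capacity, so 8 is optimal.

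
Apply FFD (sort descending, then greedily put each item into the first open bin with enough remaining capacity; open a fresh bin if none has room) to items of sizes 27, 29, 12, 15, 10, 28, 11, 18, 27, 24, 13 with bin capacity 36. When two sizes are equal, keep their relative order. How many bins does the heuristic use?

Sorted descending: 29, 28, 27, 27, 24, 18, 15, 13, 12, 11, 10.
  29 → bin 1 (new)  [load 29/36]
  28 → bin 2 (new)  [load 28/36]
  27 → bin 3 (new)  [load 27/36]
  27 → bin 4 (new)  [load 27/36]
  24 → bin 5 (new)  [load 24/36]
  18 → bin 6 (new)  [load 18/36]
  15 → bin 6  [load 33/36]
  13 → bin 7 (new)  [load 13/36]
  12 → bin 5  [load 36/36]
  11 → bin 7  [load 24/36]
  10 → bin 7  [load 34/36]
7 bins opened.

7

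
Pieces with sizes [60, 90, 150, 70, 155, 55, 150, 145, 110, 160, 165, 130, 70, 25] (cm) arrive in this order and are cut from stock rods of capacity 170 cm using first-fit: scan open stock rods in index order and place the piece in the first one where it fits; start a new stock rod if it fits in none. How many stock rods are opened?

  60 → stock rod 1 (new)  [load 60/170]
  90 → stock rod 1  [load 150/170]
  150 → stock rod 2 (new)  [load 150/170]
  70 → stock rod 3 (new)  [load 70/170]
  155 → stock rod 4 (new)  [load 155/170]
  55 → stock rod 3  [load 125/170]
  150 → stock rod 5 (new)  [load 150/170]
  145 → stock rod 6 (new)  [load 145/170]
  110 → stock rod 7 (new)  [load 110/170]
  160 → stock rod 8 (new)  [load 160/170]
  165 → stock rod 9 (new)  [load 165/170]
  130 → stock rod 10 (new)  [load 130/170]
  70 → stock rod 11 (new)  [load 70/170]
  25 → stock rod 3  [load 150/170]
11 stock rods opened.

11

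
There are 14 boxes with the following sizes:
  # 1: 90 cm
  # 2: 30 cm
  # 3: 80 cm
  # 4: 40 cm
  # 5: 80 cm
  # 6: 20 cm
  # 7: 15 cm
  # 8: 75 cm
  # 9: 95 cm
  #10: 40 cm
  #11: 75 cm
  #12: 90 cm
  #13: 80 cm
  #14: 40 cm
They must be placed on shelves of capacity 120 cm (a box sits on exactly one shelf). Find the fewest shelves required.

Total = 95 + 90 + 90 + 80 + 80 + 80 + 75 + 75 + 40 + 40 + 40 + 30 + 20 + 15 = 850 cm.
Lower bound: ⌈850/120⌉ = 8 shelves.
A packing using 8 shelves:
  shelf 1: 95 + 20 = 115
  shelf 2: 90 + 30 = 120
  shelf 3: 90 + 15 = 105
  shelf 4: 80 + 40 = 120
  shelf 5: 80 + 40 = 120
  shelf 6: 80 + 40 = 120
  shelf 7: 75 = 75
  shelf 8: 75 = 75
This matches the lower bound, so 8 is optimal.

8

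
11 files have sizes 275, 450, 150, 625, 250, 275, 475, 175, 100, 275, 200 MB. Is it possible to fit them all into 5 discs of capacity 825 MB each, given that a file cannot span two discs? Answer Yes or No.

A valid assignment using 4 discs:
  disc 1: 625 + 200 = 825
  disc 2: 475 + 175 + 150 = 800
  disc 3: 450 + 275 + 100 = 825
  disc 4: 275 + 275 + 250 = 800
That uses only 4 ≤ 5, so 5 discs are enough.

Yes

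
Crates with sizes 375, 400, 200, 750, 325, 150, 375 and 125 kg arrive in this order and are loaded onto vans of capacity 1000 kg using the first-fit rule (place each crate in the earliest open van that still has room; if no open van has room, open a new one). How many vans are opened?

  375 → van 1 (new)  [load 375/1000]
  400 → van 1  [load 775/1000]
  200 → van 1  [load 975/1000]
  750 → van 2 (new)  [load 750/1000]
  325 → van 3 (new)  [load 325/1000]
  150 → van 2  [load 900/1000]
  375 → van 3  [load 700/1000]
  125 → van 3  [load 825/1000]
3 vans opened.

3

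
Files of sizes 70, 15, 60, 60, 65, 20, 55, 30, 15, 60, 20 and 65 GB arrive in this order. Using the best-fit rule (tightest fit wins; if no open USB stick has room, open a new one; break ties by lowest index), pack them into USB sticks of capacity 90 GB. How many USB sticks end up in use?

7

  70 → USB stick 1 (new)  [load 70/90]
  15 → USB stick 1  [load 85/90]
  60 → USB stick 2 (new)  [load 60/90]
  60 → USB stick 3 (new)  [load 60/90]
  65 → USB stick 4 (new)  [load 65/90]
  20 → USB stick 4  [load 85/90]
  55 → USB stick 5 (new)  [load 55/90]
  30 → USB stick 2  [load 90/90]
  15 → USB stick 3  [load 75/90]
  60 → USB stick 6 (new)  [load 60/90]
  20 → USB stick 6  [load 80/90]
  65 → USB stick 7 (new)  [load 65/90]
7 USB sticks opened.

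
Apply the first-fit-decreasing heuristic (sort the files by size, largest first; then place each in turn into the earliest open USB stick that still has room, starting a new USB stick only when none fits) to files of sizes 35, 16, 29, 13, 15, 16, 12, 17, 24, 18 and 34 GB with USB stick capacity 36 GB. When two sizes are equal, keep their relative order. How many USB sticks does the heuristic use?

Sorted descending: 35, 34, 29, 24, 18, 17, 16, 16, 15, 13, 12.
  35 → USB stick 1 (new)  [load 35/36]
  34 → USB stick 2 (new)  [load 34/36]
  29 → USB stick 3 (new)  [load 29/36]
  24 → USB stick 4 (new)  [load 24/36]
  18 → USB stick 5 (new)  [load 18/36]
  17 → USB stick 5  [load 35/36]
  16 → USB stick 6 (new)  [load 16/36]
  16 → USB stick 6  [load 32/36]
  15 → USB stick 7 (new)  [load 15/36]
  13 → USB stick 7  [load 28/36]
  12 → USB stick 4  [load 36/36]
7 USB sticks opened.

7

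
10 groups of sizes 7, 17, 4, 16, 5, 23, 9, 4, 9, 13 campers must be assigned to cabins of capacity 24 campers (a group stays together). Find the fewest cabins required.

5

Total = 23 + 17 + 16 + 13 + 9 + 9 + 7 + 5 + 4 + 4 = 107 campers.
Lower bound: ⌈107/24⌉ = 5 cabins.
A packing using 5 cabins:
  cabin 1: 23 = 23
  cabin 2: 17 + 7 = 24
  cabin 3: 16 + 5 = 21
  cabin 4: 13 + 9 = 22
  cabin 5: 9 + 4 + 4 = 17
This matches the lower bound, so 5 is optimal.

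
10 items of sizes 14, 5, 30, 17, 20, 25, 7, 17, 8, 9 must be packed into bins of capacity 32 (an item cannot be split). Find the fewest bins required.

5

Total = 30 + 25 + 20 + 17 + 17 + 14 + 9 + 8 + 7 + 5 = 152.
Lower bound: ⌈152/32⌉ = 5 bins.
A packing using 5 bins:
  bin 1: 30 = 30
  bin 2: 25 + 7 = 32
  bin 3: 20 + 9 = 29
  bin 4: 17 + 14 = 31
  bin 5: 17 + 8 + 5 = 30
This matches the lower bound, so 5 is optimal.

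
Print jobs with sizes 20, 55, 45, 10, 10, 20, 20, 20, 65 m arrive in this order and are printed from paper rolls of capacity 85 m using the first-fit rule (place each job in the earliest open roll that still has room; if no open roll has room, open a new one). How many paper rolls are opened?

  20 → roll 1 (new)  [load 20/85]
  55 → roll 1  [load 75/85]
  45 → roll 2 (new)  [load 45/85]
  10 → roll 1  [load 85/85]
  10 → roll 2  [load 55/85]
  20 → roll 2  [load 75/85]
  20 → roll 3 (new)  [load 20/85]
  20 → roll 3  [load 40/85]
  65 → roll 4 (new)  [load 65/85]
4 paper rolls opened.

4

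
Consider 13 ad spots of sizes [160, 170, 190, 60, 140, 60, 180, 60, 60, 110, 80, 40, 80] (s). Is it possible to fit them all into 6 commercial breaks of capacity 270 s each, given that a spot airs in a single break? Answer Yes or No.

Yes

A valid assignment using 6 commercial breaks:
  break 1: 190 + 80 = 270
  break 2: 180 + 80 = 260
  break 3: 170 + 60 + 40 = 270
  break 4: 160 + 110 = 270
  break 5: 140 + 60 + 60 = 260
  break 6: 60 = 60
Every load is within 270 s, so 6 commercial breaks suffice.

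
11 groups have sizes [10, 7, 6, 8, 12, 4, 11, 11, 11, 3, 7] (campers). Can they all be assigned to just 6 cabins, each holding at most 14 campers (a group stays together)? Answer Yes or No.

No

Total = 90 campers; ⌈90/14⌉ = 7.
At least 7 cabins are required, but only 6 are allowed.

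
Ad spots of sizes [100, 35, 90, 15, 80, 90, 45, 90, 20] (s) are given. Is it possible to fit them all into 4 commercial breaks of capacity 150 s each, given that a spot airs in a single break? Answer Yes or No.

No

Total = 565 s; ⌈565/150⌉ = 4.
5 ad spots each exceed half the capacity and cannot share a break, forcing at least 5 commercial breaks.
At least 5 commercial breaks are required, but only 4 are allowed.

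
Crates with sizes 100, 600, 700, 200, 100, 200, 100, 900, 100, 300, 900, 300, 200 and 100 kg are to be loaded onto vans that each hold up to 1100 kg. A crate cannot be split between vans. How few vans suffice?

Total = 900 + 900 + 700 + 600 + 300 + 300 + 200 + 200 + 200 + 100 + 100 + 100 + 100 + 100 = 4800 kg.
Lower bound: ⌈4800/1100⌉ = 5 vans.
A packing using 5 vans:
  van 1: 900 + 200 = 1100
  van 2: 900 + 200 = 1100
  van 3: 700 + 300 + 100 = 1100
  van 4: 600 + 300 + 200 = 1100
  van 5: 100 + 100 + 100 + 100 = 400
This matches the lower bound, so 5 is optimal.

5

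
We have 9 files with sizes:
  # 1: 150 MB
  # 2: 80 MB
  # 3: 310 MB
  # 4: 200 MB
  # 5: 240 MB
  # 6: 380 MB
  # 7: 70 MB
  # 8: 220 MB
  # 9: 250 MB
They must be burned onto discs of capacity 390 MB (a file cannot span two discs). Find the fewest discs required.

6

Total = 380 + 310 + 250 + 240 + 220 + 200 + 150 + 80 + 70 = 1900 MB.
Lower bound: ⌈1900/390⌉ = 5 discs.
Also, 6 files each exceed 195 MB, and no two of those can share a disc, so at least 6 discs are needed.
A packing using 6 discs:
  disc 1: 380 = 380
  disc 2: 310 + 80 = 390
  disc 3: 250 + 70 = 320
  disc 4: 240 + 150 = 390
  disc 5: 220 = 220
  disc 6: 200 = 200
This matches the lower bound, so 6 is optimal.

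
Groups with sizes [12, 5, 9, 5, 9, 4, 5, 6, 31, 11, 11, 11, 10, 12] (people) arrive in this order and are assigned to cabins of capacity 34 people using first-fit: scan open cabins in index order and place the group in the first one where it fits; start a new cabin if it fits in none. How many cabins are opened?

5

  12 → cabin 1 (new)  [load 12/34]
  5 → cabin 1  [load 17/34]
  9 → cabin 1  [load 26/34]
  5 → cabin 1  [load 31/34]
  9 → cabin 2 (new)  [load 9/34]
  4 → cabin 2  [load 13/34]
  5 → cabin 2  [load 18/34]
  6 → cabin 2  [load 24/34]
  31 → cabin 3 (new)  [load 31/34]
  11 → cabin 4 (new)  [load 11/34]
  11 → cabin 4  [load 22/34]
  11 → cabin 4  [load 33/34]
  10 → cabin 2  [load 34/34]
  12 → cabin 5 (new)  [load 12/34]
5 cabins opened.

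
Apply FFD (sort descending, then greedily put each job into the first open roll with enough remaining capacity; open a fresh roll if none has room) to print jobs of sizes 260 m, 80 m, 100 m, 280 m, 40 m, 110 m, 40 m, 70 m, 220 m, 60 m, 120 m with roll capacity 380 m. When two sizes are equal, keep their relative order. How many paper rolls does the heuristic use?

4

Sorted descending: 280, 260, 220, 120, 110, 100, 80, 70, 60, 40, 40.
  280 → roll 1 (new)  [load 280/380]
  260 → roll 2 (new)  [load 260/380]
  220 → roll 3 (new)  [load 220/380]
  120 → roll 2  [load 380/380]
  110 → roll 3  [load 330/380]
  100 → roll 1  [load 380/380]
  80 → roll 4 (new)  [load 80/380]
  70 → roll 4  [load 150/380]
  60 → roll 4  [load 210/380]
  40 → roll 3  [load 370/380]
  40 → roll 4  [load 250/380]
4 paper rolls opened.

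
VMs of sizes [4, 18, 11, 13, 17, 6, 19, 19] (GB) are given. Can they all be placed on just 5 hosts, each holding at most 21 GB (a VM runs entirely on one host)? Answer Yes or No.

Total = 107 GB; ⌈107/21⌉ = 6.
At least 6 hosts are required, but only 5 are allowed.

No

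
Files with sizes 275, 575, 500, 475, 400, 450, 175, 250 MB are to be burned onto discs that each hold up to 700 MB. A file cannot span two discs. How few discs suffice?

5

Total = 575 + 500 + 475 + 450 + 400 + 275 + 250 + 175 = 3100 MB.
Lower bound: ⌈3100/700⌉ = 5 discs.
A packing using 5 discs:
  disc 1: 575 = 575
  disc 2: 500 + 175 = 675
  disc 3: 475 = 475
  disc 4: 450 + 250 = 700
  disc 5: 400 + 275 = 675
This matches the lower bound, so 5 is optimal.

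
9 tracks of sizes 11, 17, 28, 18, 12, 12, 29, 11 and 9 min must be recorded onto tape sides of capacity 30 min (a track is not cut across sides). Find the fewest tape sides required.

6

Total = 29 + 28 + 18 + 17 + 12 + 12 + 11 + 11 + 9 = 147 min.
Lower bound: ⌈147/30⌉ = 5 tape sides.
A packing using 6 tape sides:
  side 1: 29 = 29
  side 2: 28 = 28
  side 3: 18 + 12 = 30
  side 4: 17 + 12 = 29
  side 5: 11 + 11 = 22
  side 6: 9 = 9
No arrangement into 5 tape sides stays within capacity, so 6 is optimal.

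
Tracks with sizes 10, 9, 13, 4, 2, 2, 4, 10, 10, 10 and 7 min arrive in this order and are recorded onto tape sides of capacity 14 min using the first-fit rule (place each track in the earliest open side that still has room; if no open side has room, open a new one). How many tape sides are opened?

  10 → side 1 (new)  [load 10/14]
  9 → side 2 (new)  [load 9/14]
  13 → side 3 (new)  [load 13/14]
  4 → side 1  [load 14/14]
  2 → side 2  [load 11/14]
  2 → side 2  [load 13/14]
  4 → side 4 (new)  [load 4/14]
  10 → side 4  [load 14/14]
  10 → side 5 (new)  [load 10/14]
  10 → side 6 (new)  [load 10/14]
  7 → side 7 (new)  [load 7/14]
7 tape sides opened.

7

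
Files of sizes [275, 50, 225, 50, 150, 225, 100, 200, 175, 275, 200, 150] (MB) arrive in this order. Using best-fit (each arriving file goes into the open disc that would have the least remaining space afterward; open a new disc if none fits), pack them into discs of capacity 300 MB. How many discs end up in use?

  275 → disc 1 (new)  [load 275/300]
  50 → disc 2 (new)  [load 50/300]
  225 → disc 2  [load 275/300]
  50 → disc 3 (new)  [load 50/300]
  150 → disc 3  [load 200/300]
  225 → disc 4 (new)  [load 225/300]
  100 → disc 3  [load 300/300]
  200 → disc 5 (new)  [load 200/300]
  175 → disc 6 (new)  [load 175/300]
  275 → disc 7 (new)  [load 275/300]
  200 → disc 8 (new)  [load 200/300]
  150 → disc 9 (new)  [load 150/300]
9 discs opened.

9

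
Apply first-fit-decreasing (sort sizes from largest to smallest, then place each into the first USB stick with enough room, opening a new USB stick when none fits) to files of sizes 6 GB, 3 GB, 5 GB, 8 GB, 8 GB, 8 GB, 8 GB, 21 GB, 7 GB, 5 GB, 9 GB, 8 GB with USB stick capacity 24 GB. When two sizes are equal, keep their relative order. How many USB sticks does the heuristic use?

4

Sorted descending: 21, 9, 8, 8, 8, 8, 8, 7, 6, 5, 5, 3.
  21 → USB stick 1 (new)  [load 21/24]
  9 → USB stick 2 (new)  [load 9/24]
  8 → USB stick 2  [load 17/24]
  8 → USB stick 3 (new)  [load 8/24]
  8 → USB stick 3  [load 16/24]
  8 → USB stick 3  [load 24/24]
  8 → USB stick 4 (new)  [load 8/24]
  7 → USB stick 2  [load 24/24]
  6 → USB stick 4  [load 14/24]
  5 → USB stick 4  [load 19/24]
  5 → USB stick 4  [load 24/24]
  3 → USB stick 1  [load 24/24]
4 USB sticks opened.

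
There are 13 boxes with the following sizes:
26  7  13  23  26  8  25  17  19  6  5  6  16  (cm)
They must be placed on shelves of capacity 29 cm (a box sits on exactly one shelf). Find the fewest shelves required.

8

Total = 26 + 26 + 25 + 23 + 19 + 17 + 16 + 13 + 8 + 7 + 6 + 6 + 5 = 197 cm.
Lower bound: ⌈197/29⌉ = 7 shelves.
A packing using 8 shelves:
  shelf 1: 26 = 26
  shelf 2: 26 = 26
  shelf 3: 25 = 25
  shelf 4: 23 + 6 = 29
  shelf 5: 19 + 8 = 27
  shelf 6: 17 + 7 + 5 = 29
  shelf 7: 16 + 13 = 29
  shelf 8: 6 = 6
No arrangement into 7 shelves stays within capacity, so 8 is optimal.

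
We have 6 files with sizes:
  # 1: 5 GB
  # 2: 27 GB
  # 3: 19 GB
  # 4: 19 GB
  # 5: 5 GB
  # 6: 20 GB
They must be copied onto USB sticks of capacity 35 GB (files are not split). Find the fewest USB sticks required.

4

Total = 27 + 20 + 19 + 19 + 5 + 5 = 95 GB.
Lower bound: ⌈95/35⌉ = 3 USB sticks.
Also, 4 files each exceed 35/2 GB, and no two of those can share a USB stick, so at least 4 USB sticks are needed.
A packing using 4 USB sticks:
  USB stick 1: 27 + 5 = 32
  USB stick 2: 20 + 5 = 25
  USB stick 3: 19 = 19
  USB stick 4: 19 = 19
This matches the lower bound, so 4 is optimal.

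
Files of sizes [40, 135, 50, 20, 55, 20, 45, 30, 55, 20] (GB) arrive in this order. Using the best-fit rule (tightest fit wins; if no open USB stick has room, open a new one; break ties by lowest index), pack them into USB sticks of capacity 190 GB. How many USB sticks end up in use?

  40 → USB stick 1 (new)  [load 40/190]
  135 → USB stick 1  [load 175/190]
  50 → USB stick 2 (new)  [load 50/190]
  20 → USB stick 2  [load 70/190]
  55 → USB stick 2  [load 125/190]
  20 → USB stick 2  [load 145/190]
  45 → USB stick 2  [load 190/190]
  30 → USB stick 3 (new)  [load 30/190]
  55 → USB stick 3  [load 85/190]
  20 → USB stick 3  [load 105/190]
3 USB sticks opened.

3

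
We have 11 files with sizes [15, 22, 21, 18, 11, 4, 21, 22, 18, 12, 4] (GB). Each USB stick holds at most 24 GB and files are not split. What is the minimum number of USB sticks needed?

8

Total = 22 + 22 + 21 + 21 + 18 + 18 + 15 + 12 + 11 + 4 + 4 = 168 GB.
Lower bound: ⌈168/24⌉ = 7 USB sticks.
A packing using 8 USB sticks:
  USB stick 1: 22 = 22
  USB stick 2: 22 = 22
  USB stick 3: 21 = 21
  USB stick 4: 21 = 21
  USB stick 5: 18 + 4 = 22
  USB stick 6: 18 + 4 = 22
  USB stick 7: 15 = 15
  USB stick 8: 12 + 11 = 23
No arrangement into 7 USB sticks stays within capacity, so 8 is optimal.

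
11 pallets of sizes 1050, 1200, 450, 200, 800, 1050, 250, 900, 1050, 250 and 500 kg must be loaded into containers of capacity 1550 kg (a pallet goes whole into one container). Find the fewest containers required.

Total = 1200 + 1050 + 1050 + 1050 + 900 + 800 + 500 + 450 + 250 + 250 + 200 = 7700 kg.
Lower bound: ⌈7700/1550⌉ = 5 containers.
Also, 6 pallets each exceed 775 kg, and no two of those can share a container, so at least 6 containers are needed.
A packing using 6 containers:
  container 1: 1200 + 250 = 1450
  container 2: 1050 + 500 = 1550
  container 3: 1050 + 450 = 1500
  container 4: 1050 + 250 + 200 = 1500
  container 5: 900 = 900
  container 6: 800 = 800
This matches the lower bound, so 6 is optimal.

6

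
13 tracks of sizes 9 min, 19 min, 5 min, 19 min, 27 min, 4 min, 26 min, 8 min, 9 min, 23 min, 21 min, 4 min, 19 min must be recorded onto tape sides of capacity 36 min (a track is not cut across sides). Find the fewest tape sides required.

Total = 27 + 26 + 23 + 21 + 19 + 19 + 19 + 9 + 9 + 8 + 5 + 4 + 4 = 193 min.
Lower bound: ⌈193/36⌉ = 6 tape sides.
Also, 7 tracks each exceed 18 min, and no two of those can share a side, so at least 7 tape sides are needed.
A packing using 7 tape sides:
  side 1: 27 + 9 = 36
  side 2: 26 + 9 = 35
  side 3: 23 + 8 + 5 = 36
  side 4: 21 + 4 + 4 = 29
  side 5: 19 = 19
  side 6: 19 = 19
  side 7: 19 = 19
This matches the lower bound, so 7 is optimal.

7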